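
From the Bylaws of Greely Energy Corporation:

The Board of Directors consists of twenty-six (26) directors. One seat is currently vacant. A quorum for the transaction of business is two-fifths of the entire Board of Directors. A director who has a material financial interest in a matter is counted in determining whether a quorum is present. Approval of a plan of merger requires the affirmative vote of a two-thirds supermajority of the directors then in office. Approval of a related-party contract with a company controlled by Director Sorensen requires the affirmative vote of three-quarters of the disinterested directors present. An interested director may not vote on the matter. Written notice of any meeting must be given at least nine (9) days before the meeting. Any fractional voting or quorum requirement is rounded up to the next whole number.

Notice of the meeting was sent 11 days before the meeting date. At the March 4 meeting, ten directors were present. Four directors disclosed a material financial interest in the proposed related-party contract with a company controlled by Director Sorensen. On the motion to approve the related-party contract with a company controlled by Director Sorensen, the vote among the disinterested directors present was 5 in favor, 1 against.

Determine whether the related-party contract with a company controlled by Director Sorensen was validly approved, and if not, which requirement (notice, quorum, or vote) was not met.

Notice: 11 days given; 9 required (11 ≥ 9). Satisfied.
Quorum: 10 present (interested directors count toward quorum); quorum is 11. Not satisfied.
Vote: the related-party contract with a company controlled by Director Sorensen requires three-fourths of the disinterested directors present (10 − 4 = 6). 3/4 of 6 = 4.50, rounded up to 5, so 5 affirmative votes are needed; 5 voted in favor. Satisfied. (Moot — without a quorum no business can be validly transacted.)

Invalid — quorum requirement not satisfied.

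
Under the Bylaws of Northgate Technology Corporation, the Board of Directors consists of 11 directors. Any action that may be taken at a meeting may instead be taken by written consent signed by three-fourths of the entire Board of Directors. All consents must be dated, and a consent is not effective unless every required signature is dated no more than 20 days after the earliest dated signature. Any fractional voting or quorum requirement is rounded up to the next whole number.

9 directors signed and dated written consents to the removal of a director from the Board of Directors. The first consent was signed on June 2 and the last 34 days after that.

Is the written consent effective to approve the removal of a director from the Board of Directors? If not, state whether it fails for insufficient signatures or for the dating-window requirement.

Signatures required: three-fourths of 11 — 3/4 of 11 = 8.25, rounded up to 9, so 9 needed; 9 signed. Sufficient.
Dating window: the latest signature is 34 days after the earliest; the limit is 20 days. Outside the window.

Not effective — dating-window requirement not satisfied.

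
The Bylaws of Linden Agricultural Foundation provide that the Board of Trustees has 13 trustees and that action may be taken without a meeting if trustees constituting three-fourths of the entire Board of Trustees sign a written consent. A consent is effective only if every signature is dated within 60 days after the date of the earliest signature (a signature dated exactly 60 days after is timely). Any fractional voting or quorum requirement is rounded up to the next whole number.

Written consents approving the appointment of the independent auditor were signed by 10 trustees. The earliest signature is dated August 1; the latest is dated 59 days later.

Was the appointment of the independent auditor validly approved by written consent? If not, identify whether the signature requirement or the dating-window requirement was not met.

Signatures required: three-fourths of 13 — 3/4 of 13 = 9.75, rounded up to 10, so 10 needed; 10 signed. Sufficient.
Dating window: the latest signature is 59 days after the earliest; the limit is 60 days. Within the window.

Effective — both the signature and dating-window requirements are satisfied.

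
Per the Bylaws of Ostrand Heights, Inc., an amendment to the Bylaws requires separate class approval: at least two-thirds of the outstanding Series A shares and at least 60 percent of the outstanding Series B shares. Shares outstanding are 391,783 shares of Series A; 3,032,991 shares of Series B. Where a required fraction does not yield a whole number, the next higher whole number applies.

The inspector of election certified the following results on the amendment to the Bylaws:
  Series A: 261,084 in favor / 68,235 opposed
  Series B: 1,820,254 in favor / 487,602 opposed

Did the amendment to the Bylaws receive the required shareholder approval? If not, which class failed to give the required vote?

Series A: 2/3 of 391783 = 261188.67, rounded up to 261189; 261,189 required, 261,084 in favor — not approved.
Series B: 3/5 of 3032991 = 1819794.60, rounded up to 1819795; 1,819,795 required, 1,820,254 in favor — approved.

Not approved — the Series A shares did not give the required vote.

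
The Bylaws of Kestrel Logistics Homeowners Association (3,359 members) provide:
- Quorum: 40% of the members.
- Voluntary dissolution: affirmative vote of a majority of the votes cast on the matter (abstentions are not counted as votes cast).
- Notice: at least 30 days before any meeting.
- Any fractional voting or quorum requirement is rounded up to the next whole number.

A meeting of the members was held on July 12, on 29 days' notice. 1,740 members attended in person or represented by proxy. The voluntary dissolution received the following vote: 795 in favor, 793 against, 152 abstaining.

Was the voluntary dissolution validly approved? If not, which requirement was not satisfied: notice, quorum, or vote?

Notice: 29 days given; 30 required. Not satisfied.
Quorum: 40% of 3,359 = 1,343.60, rounded up to 1,344; 1,740 present. Satisfied.
Vote: requires a majority of the votes cast (1,740 − 152 abstaining = 1,588); a majority of 1588 is 795, so 795 needed; 795 in favor. Satisfied.

Invalid — notice requirement not satisfied.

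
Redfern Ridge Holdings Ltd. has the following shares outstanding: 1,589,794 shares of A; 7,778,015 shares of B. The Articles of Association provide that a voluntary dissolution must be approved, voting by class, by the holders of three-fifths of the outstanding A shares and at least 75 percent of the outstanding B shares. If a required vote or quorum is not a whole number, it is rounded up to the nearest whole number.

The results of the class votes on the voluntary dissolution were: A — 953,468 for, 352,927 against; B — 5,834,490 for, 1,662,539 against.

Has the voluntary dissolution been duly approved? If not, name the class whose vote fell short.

Not approved — the A shares did not give the required vote.

A: 3/5 of 1589794 = 953876.40, rounded up to 953877; 953,877 required, 953,468 in favor — not approved.
B: 3/4 of 7778015 = 5833511.25, rounded up to 5833512; 5,833,512 required, 5,834,490 in favor — approved.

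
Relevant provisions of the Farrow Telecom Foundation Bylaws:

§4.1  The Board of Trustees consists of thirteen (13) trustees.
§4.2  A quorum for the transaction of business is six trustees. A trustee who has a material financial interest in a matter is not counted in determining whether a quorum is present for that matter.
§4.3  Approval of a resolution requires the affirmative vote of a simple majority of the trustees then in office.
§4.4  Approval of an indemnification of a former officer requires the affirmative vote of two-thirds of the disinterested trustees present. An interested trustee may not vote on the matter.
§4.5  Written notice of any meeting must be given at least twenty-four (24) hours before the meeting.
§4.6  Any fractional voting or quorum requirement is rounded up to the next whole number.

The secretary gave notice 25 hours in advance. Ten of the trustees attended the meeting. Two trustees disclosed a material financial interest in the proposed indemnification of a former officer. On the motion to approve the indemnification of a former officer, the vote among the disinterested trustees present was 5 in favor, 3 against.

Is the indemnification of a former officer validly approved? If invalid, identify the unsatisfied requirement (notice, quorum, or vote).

Invalid — vote requirement not satisfied.

Notice: 25 hours given; 24 required (25 ≥ 24). Satisfied.
Quorum: 10 present, but the 2 interested trustees do not count, leaving 8. Quorum is 6. Satisfied.
Vote: the indemnification of a former officer requires two-thirds of the disinterested trustees present (10 − 2 = 8). 2/3 of 8 = 5.33, rounded up to 6, so 6 affirmative votes are needed; 5 voted in favor. Not satisfied.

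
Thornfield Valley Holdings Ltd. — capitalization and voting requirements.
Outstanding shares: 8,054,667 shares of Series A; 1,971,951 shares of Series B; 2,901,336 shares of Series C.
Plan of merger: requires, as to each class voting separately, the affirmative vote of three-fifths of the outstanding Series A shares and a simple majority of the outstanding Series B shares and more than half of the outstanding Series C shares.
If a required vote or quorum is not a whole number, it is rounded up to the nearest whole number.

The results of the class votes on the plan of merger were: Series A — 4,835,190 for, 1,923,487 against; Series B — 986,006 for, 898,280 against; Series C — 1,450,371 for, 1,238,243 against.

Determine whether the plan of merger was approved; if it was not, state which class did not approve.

Not approved — the Series C shares did not give the required vote.

Series A: 3/5 of 8054667 = 4832800.20, rounded up to 4832801; 4,832,801 required, 4,835,190 in favor — approved.
Series B: a majority of 1971951 is 985976; 985,976 required, 986,006 in favor — approved.
Series C: a majority of 2901336 is 1450669; 1,450,669 required, 1,450,371 in favor — not approved.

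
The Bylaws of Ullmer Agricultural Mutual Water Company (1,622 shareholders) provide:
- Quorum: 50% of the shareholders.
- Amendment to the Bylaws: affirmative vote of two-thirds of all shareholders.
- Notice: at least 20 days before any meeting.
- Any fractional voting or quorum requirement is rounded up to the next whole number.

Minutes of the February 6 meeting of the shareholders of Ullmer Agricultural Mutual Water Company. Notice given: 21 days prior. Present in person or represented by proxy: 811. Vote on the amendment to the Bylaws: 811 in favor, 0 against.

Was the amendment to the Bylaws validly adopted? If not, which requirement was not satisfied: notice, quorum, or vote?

Invalid — vote requirement not satisfied.

Notice: 21 days given; 20 required. Satisfied.
Quorum: 50% of 1,622 = 811; 811 present. Satisfied.
Vote: requires two-thirds of all shareholders (1,622); 2/3 of 1622 = 1081.33, rounded up to 1082, so 1,082 needed; 811 in favor. Not satisfied.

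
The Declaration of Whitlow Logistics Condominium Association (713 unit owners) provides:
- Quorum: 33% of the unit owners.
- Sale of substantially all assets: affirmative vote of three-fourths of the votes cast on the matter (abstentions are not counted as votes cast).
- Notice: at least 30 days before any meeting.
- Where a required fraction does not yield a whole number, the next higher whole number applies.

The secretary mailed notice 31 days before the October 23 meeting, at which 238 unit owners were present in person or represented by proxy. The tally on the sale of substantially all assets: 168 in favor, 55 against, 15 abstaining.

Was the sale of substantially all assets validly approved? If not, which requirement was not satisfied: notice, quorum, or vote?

Valid — all requirements satisfied.

Notice: 31 days given; 30 required. Satisfied.
Quorum: 33% of 713 = 235.29, rounded up to 236; 238 present. Satisfied.
Vote: requires three-fourths of the votes cast (238 − 15 abstaining = 223); 3/4 of 223 = 167.25, rounded up to 168, so 168 needed; 168 in favor. Satisfied.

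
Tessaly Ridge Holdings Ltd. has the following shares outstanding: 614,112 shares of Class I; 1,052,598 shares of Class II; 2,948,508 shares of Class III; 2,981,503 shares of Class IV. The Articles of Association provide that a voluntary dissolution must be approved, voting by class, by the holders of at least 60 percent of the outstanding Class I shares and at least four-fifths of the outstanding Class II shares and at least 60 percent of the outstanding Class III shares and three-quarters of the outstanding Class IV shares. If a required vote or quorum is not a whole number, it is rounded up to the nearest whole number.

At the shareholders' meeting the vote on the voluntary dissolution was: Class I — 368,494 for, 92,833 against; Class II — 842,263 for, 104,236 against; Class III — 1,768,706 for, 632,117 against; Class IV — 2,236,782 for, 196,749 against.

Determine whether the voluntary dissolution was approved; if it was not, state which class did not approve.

Not approved — the Class III shares did not give the required vote.

Class I: 3/5 of 614112 = 368467.20, rounded up to 368468; 368,468 required, 368,494 in favor — approved.
Class II: 4/5 of 1052598 = 842078.40, rounded up to 842079; 842,079 required, 842,263 in favor — approved.
Class III: 3/5 of 2948508 = 1769104.80, rounded up to 1769105; 1,769,105 required, 1,768,706 in favor — not approved.
Class IV: 3/4 of 2981503 = 2236127.25, rounded up to 2236128; 2,236,128 required, 2,236,782 in favor — approved.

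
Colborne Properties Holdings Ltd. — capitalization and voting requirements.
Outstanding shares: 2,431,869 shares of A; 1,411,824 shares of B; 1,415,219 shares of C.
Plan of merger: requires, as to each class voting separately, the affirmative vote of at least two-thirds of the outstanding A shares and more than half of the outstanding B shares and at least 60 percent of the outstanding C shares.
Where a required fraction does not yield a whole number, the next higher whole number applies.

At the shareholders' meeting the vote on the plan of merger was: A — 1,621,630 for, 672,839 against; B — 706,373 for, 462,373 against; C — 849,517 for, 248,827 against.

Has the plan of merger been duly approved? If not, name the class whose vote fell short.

Approved — every class gave the required vote.

A: 2/3 of 2431869 = 1621246; 1,621,246 required, 1,621,630 in favor — approved.
B: a majority of 1411824 is 705913; 705,913 required, 706,373 in favor — approved.
C: 3/5 of 1415219 = 849131.40, rounded up to 849132; 849,132 required, 849,517 in favor — approved.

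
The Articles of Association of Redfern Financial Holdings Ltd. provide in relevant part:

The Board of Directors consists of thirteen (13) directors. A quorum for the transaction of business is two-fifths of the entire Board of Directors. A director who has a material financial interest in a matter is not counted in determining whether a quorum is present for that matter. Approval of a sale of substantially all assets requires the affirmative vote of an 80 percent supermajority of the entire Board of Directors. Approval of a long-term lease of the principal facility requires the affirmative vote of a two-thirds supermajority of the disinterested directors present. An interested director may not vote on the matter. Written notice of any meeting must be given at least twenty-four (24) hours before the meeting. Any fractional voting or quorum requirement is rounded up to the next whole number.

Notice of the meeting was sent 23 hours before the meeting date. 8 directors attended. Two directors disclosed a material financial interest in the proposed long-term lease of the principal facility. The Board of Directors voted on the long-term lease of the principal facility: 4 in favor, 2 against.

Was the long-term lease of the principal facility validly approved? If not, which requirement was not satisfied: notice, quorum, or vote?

Notice: 23 hours given; 24 required (23 < 24). Not satisfied.
Quorum: 8 present, but the 2 interested directors do not count, leaving 6. Quorum is 6. Satisfied.
Vote: the long-term lease of the principal facility requires two-thirds of the disinterested directors present (8 − 2 = 6). 2/3 of 6 = 4, so 4 affirmative votes are needed; 4 voted in favor. Satisfied.

Invalid — notice requirement not satisfied.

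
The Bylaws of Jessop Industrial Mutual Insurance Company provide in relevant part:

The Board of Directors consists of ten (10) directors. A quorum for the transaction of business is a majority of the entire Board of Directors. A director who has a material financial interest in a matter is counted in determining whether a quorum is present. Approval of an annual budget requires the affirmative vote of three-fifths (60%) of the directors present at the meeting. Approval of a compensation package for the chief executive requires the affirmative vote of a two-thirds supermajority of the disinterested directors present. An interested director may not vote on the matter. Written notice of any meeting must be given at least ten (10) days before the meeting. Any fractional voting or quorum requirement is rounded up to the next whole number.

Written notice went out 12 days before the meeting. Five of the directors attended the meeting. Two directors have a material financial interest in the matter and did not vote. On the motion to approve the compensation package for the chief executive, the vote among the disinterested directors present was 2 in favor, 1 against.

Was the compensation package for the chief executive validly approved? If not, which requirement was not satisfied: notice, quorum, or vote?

Invalid — quorum requirement not satisfied.

Notice: 12 days given; 10 required (12 ≥ 10). Satisfied.
Quorum: 5 present (interested directors count toward quorum); quorum is 6. Not satisfied.
Vote: the compensation package for the chief executive requires two-thirds of the disinterested directors present (5 − 2 = 3). 2/3 of 3 = 2, so 2 affirmative votes are needed; 2 voted in favor. Satisfied. (Moot — without a quorum no business can be validly transacted.)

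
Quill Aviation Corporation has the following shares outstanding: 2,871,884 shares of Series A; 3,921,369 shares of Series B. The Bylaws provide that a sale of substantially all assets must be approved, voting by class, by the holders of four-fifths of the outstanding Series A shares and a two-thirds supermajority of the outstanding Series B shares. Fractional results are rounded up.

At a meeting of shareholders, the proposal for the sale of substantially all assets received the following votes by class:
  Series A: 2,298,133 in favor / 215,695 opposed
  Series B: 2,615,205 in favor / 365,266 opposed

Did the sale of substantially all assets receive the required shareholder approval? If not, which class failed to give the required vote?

Approved — every class gave the required vote.

Series A: 4/5 of 2871884 = 2297507.20, rounded up to 2297508; 2,297,508 required, 2,298,133 in favor — approved.
Series B: 2/3 of 3921369 = 2614246; 2,614,246 required, 2,615,205 in favor — approved.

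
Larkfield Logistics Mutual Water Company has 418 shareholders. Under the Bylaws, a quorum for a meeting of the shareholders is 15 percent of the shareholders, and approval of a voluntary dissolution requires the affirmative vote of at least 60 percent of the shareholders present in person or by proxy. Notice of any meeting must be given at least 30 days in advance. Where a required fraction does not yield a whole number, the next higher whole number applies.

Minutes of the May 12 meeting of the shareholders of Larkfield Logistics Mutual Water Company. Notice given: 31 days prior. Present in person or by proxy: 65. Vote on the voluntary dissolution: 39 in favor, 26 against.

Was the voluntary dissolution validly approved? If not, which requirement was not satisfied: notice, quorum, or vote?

Valid — all requirements satisfied.

Notice: 31 days given; 30 required. Satisfied.
Quorum: 15% of 418 = 62.70, rounded up to 63; 65 present. Satisfied.
Vote: requires three-fifths of those present (65); 3/5 of 65 = 39, so 39 needed; 39 in favor. Satisfied.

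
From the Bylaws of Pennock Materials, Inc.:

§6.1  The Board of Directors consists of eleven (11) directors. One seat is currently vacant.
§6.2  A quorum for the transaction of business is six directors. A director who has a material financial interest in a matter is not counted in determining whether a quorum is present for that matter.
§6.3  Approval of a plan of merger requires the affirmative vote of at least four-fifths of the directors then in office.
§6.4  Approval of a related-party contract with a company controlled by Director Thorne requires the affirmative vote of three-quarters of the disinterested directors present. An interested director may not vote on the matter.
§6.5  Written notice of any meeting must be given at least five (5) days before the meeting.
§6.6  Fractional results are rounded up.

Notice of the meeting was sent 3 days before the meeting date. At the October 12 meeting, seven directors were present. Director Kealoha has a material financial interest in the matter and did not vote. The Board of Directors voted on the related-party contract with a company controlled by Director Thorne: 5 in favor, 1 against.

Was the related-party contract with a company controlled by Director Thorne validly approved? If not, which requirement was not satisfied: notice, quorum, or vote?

Invalid — notice requirement not satisfied.

Notice: 3 days given; 5 required (3 < 5). Not satisfied.
Quorum: 7 present, but the 1 interested director does not count, leaving 6. Quorum is 6. Satisfied.
Vote: the related-party contract with a company controlled by Director Thorne requires three-fourths of the disinterested directors present (7 − 1 = 6). 3/4 of 6 = 4.50, rounded up to 5, so 5 affirmative votes are needed; 5 voted in favor. Satisfied.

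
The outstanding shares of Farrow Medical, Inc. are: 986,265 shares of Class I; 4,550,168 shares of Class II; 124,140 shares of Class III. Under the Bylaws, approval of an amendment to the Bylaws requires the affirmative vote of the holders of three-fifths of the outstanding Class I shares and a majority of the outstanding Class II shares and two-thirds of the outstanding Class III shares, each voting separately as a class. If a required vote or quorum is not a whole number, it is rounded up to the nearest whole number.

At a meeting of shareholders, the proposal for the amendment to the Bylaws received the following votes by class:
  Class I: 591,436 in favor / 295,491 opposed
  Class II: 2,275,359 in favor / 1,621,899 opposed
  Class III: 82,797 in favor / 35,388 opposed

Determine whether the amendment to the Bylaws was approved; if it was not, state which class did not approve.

Not approved — the Class I shares did not give the required vote.

Class I: 3/5 of 986265 = 591759; 591,759 required, 591,436 in favor — not approved.
Class II: a majority of 4550168 is 2275085; 2,275,085 required, 2,275,359 in favor — approved.
Class III: 2/3 of 124140 = 82760; 82,760 required, 82,797 in favor — approved.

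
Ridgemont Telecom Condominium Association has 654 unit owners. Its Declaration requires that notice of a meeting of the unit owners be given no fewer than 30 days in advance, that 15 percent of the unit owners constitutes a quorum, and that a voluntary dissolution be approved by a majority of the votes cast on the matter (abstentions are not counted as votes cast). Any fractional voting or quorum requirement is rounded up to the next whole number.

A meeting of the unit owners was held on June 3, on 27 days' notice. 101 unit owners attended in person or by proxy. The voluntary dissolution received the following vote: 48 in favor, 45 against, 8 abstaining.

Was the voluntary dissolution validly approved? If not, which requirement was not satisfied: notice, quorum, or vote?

Invalid — notice requirement not satisfied.

Notice: 27 days given; 30 required. Not satisfied.
Quorum: 15% of 654 = 98.10, rounded up to 99; 101 present. Satisfied.
Vote: requires a majority of the votes cast (101 − 8 abstaining = 93); a majority of 93 is 47, so 47 needed; 48 in favor. Satisfied.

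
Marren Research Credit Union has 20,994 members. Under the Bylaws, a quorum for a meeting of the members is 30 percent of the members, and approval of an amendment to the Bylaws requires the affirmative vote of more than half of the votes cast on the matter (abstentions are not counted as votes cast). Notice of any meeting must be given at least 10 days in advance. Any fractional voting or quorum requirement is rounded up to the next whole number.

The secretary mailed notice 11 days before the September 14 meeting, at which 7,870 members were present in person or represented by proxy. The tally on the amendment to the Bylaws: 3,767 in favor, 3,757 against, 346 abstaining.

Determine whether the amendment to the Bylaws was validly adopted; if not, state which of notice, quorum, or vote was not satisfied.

Notice: 11 days given; 10 required. Satisfied.
Quorum: 30% of 20,994 = 6,298.20, rounded up to 6,299; 7,870 present. Satisfied.
Vote: requires a majority of the votes cast (7,870 − 346 abstaining = 7,524); a majority of 7524 is 3763, so 3,763 needed; 3,767 in favor. Satisfied.

Valid — all requirements satisfied.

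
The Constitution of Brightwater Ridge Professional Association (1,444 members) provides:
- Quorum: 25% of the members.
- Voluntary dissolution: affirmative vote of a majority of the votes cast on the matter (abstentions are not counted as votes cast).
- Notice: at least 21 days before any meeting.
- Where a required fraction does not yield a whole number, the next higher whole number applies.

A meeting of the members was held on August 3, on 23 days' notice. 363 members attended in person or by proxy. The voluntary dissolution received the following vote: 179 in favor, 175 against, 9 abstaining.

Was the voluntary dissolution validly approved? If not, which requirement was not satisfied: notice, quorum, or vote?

Valid — all requirements satisfied.

Notice: 23 days given; 21 required. Satisfied.
Quorum: 25% of 1,444 = 361; 363 present. Satisfied.
Vote: requires a majority of the votes cast (363 − 9 abstaining = 354); a majority of 354 is 178, so 178 needed; 179 in favor. Satisfied.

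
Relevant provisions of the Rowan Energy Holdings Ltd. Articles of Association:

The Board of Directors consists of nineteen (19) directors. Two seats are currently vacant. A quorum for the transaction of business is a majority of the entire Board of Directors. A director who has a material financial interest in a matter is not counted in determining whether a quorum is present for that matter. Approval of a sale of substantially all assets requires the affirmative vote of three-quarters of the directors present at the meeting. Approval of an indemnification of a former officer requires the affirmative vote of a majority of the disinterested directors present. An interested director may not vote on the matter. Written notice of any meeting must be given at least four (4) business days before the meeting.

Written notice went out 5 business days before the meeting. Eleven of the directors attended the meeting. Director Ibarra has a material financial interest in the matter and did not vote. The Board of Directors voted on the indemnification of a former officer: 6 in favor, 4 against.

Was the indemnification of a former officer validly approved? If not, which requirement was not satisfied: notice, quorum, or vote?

Valid — all requirements satisfied.

Notice: 5 business days given; 4 required (5 ≥ 4). Satisfied.
Quorum: 11 present, but the 1 interested director does not count, leaving 10. Quorum is 10. Satisfied.
Vote: the indemnification of a former officer requires a majority of the disinterested directors present (11 − 1 = 10). A majority of 10 is 6, so 6 affirmative votes are needed; 6 voted in favor. Satisfied.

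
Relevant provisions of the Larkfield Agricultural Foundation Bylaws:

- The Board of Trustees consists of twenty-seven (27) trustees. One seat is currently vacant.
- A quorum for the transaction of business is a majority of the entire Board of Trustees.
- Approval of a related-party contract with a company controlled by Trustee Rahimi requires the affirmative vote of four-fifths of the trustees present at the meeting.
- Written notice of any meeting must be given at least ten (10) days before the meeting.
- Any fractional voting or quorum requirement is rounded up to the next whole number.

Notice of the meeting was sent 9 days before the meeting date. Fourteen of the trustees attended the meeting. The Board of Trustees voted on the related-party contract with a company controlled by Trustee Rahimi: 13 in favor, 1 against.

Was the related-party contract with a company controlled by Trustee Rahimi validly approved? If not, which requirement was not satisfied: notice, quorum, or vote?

Notice: 9 days given; 10 required (9 < 10). Not satisfied.
Quorum: 14 present; quorum is 14. Satisfied.
Vote: the related-party contract with a company controlled by Trustee Rahimi requires four-fifths of the trustees present (14). 4/5 of 14 = 11.20, rounded up to 12, so 12 affirmative votes are needed; 13 voted in favor. Satisfied.

Invalid — notice requirement not satisfied.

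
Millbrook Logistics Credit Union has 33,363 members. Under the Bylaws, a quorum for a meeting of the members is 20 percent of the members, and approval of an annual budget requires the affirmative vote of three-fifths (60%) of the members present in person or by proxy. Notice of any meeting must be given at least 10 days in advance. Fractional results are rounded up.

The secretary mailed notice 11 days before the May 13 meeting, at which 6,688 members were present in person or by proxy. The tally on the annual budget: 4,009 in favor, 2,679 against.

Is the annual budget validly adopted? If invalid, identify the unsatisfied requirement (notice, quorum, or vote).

Invalid — vote requirement not satisfied.

Notice: 11 days given; 10 required. Satisfied.
Quorum: 20% of 33,363 = 6,672.60, rounded up to 6,673; 6,688 present. Satisfied.
Vote: requires three-fifths of those present (6,688); 3/5 of 6688 = 4012.80, rounded up to 4013, so 4,013 needed; 4,009 in favor. Not satisfied.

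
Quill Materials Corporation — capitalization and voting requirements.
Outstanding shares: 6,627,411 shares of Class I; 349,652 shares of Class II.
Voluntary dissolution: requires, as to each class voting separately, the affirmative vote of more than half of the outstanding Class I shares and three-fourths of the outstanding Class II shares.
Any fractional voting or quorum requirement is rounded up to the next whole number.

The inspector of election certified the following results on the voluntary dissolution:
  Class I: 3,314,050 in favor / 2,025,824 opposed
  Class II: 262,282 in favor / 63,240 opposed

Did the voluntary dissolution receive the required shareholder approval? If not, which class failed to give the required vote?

Class I: a majority of 6627411 is 3313706; 3,313,706 required, 3,314,050 in favor — approved.
Class II: 3/4 of 349652 = 262239; 262,239 required, 262,282 in favor — approved.

Approved — every class gave the required vote.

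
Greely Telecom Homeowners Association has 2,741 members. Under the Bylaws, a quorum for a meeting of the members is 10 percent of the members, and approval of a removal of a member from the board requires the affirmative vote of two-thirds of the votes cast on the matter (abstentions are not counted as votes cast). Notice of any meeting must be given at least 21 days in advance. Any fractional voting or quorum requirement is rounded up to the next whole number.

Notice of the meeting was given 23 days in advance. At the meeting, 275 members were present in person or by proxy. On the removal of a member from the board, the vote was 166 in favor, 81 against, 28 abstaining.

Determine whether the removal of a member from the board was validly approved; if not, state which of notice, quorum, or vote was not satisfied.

Notice: 23 days given; 21 required. Satisfied.
Quorum: 10% of 2,741 = 274.10, rounded up to 275; 275 present. Satisfied.
Vote: requires two-thirds of the votes cast (275 − 28 abstaining = 247); 2/3 of 247 = 164.67, rounded up to 165, so 165 needed; 166 in favor. Satisfied.

Valid — all requirements satisfied.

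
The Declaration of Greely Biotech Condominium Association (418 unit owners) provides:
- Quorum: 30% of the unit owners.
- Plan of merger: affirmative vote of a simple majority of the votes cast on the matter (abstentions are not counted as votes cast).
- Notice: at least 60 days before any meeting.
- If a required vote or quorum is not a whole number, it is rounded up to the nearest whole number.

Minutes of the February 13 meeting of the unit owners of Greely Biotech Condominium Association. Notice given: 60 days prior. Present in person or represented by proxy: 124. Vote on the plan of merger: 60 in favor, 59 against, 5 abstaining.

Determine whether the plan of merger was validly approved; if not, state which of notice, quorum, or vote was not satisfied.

Invalid — quorum requirement not satisfied.

Notice: 60 days given; 60 required. Satisfied.
Quorum: 30% of 418 = 125.40, rounded up to 126; 124 present. Not satisfied.
Vote: requires a majority of the votes cast (124 − 5 abstaining = 119); a majority of 119 is 60, so 60 needed; 60 in favor. Satisfied.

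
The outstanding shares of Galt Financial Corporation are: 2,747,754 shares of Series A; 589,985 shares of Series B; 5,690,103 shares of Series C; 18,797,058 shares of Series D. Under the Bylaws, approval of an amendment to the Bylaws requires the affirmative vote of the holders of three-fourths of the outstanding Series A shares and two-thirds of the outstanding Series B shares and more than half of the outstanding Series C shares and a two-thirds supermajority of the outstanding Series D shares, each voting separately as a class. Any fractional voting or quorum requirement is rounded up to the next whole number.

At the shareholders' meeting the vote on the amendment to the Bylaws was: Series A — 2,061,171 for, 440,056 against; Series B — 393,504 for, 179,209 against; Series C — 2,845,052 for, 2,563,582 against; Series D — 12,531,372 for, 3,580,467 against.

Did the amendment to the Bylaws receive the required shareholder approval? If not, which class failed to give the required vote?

Series A: 3/4 of 2747754 = 2060815.50, rounded up to 2060816; 2,060,816 required, 2,061,171 in favor — approved.
Series B: 2/3 of 589985 = 393323.33, rounded up to 393324; 393,324 required, 393,504 in favor — approved.
Series C: a majority of 5690103 is 2845052; 2,845,052 required, 2,845,052 in favor — approved.
Series D: 2/3 of 18797058 = 12531372; 12,531,372 required, 12,531,372 in favor — approved.

Approved — every class gave the required vote.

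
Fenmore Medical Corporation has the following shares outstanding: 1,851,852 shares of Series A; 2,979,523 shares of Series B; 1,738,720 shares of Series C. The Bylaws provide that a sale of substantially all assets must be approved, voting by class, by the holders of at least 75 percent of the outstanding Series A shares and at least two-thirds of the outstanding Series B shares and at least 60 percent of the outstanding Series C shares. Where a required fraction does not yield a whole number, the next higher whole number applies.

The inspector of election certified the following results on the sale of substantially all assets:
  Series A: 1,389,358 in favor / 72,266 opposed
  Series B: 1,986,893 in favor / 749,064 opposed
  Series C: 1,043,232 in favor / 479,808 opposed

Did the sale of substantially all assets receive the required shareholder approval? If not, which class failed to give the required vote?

Series A: 3/4 of 1851852 = 1388889; 1,388,889 required, 1,389,358 in favor — approved.
Series B: 2/3 of 2979523 = 1986348.67, rounded up to 1986349; 1,986,349 required, 1,986,893 in favor — approved.
Series C: 3/5 of 1738720 = 1043232; 1,043,232 required, 1,043,232 in favor — approved.

Approved — every class gave the required vote.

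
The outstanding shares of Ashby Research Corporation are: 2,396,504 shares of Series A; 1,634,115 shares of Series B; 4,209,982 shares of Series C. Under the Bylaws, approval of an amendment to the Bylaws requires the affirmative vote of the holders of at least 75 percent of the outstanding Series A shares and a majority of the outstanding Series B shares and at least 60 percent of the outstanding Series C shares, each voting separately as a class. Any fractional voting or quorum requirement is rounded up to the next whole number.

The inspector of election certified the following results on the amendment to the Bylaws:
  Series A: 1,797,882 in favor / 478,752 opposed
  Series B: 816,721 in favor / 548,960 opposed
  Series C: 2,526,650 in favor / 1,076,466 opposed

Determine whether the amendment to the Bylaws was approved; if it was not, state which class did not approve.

Not approved — the Series B shares did not give the required vote.

Series A: 3/4 of 2396504 = 1797378; 1,797,378 required, 1,797,882 in favor — approved.
Series B: a majority of 1634115 is 817058; 817,058 required, 816,721 in favor — not approved.
Series C: 3/5 of 4209982 = 2525989.20, rounded up to 2525990; 2,525,990 required, 2,526,650 in favor — approved.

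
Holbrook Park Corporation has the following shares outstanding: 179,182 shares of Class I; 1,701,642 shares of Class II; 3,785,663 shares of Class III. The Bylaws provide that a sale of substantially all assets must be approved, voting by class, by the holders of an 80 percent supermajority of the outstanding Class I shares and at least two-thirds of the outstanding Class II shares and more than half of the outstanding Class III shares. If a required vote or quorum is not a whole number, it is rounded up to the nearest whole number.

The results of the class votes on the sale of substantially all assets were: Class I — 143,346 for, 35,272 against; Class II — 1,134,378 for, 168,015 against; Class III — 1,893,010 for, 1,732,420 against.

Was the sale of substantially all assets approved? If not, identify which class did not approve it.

Class I: 4/5 of 179182 = 143345.60, rounded up to 143346; 143,346 required, 143,346 in favor — approved.
Class II: 2/3 of 1701642 = 1134428; 1,134,428 required, 1,134,378 in favor — not approved.
Class III: a majority of 3785663 is 1892832; 1,892,832 required, 1,893,010 in favor — approved.

Not approved — the Class II shares did not give the required vote.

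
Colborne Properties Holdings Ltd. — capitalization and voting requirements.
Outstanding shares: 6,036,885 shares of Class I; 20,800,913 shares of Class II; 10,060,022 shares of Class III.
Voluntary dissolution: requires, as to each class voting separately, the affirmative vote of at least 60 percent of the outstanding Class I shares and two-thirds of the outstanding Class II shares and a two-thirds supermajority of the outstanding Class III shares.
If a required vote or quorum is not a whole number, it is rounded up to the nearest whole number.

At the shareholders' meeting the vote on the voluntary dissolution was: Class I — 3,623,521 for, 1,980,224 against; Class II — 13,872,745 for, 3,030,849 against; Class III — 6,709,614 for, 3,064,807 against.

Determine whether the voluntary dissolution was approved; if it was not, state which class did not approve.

Class I: 3/5 of 6036885 = 3622131; 3,622,131 required, 3,623,521 in favor — approved.
Class II: 2/3 of 20800913 = 13867275.33, rounded up to 13867276; 13,867,276 required, 13,872,745 in favor — approved.
Class III: 2/3 of 10060022 = 6706681.33, rounded up to 6706682; 6,706,682 required, 6,709,614 in favor — approved.

Approved — every class gave the required vote.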